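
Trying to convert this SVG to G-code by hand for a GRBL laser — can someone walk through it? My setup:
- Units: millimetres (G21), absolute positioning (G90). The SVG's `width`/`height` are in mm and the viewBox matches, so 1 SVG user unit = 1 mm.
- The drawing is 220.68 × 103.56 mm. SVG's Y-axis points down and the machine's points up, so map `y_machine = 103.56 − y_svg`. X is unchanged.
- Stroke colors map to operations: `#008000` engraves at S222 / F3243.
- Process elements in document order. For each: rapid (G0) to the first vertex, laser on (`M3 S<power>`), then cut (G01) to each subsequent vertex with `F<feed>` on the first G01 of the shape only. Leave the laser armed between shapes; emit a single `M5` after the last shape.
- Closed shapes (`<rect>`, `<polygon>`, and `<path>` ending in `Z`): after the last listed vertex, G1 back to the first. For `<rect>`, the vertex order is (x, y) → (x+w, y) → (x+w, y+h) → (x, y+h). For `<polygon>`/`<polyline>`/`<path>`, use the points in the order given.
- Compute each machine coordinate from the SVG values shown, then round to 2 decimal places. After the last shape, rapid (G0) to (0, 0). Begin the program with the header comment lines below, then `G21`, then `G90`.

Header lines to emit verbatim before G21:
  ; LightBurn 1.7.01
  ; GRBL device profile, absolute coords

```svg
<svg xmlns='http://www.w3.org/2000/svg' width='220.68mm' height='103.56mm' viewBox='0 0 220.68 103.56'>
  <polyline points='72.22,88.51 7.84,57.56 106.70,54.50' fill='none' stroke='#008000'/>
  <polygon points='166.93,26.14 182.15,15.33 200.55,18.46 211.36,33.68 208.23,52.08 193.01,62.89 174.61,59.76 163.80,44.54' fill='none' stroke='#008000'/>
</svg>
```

viewBox `0 0 220.68 103.56` with mm width/height → 1 unit = 1 mm. Flip: y_m = 103.56 − y_svg.

**Shape 1** — `<polyline>` open polyline, stroke `#008000` → engrave (S222, F3243). Machine vertices: (72.22,15.05) → (7.84,46.00) → (106.70,49.06). Open path.

**Shape 2** — `<polygon>` regular polygon, stroke `#008000` → engrave (S222, F3243). Machine vertices: (166.93,77.42) → (182.15,88.23) → (200.55,85.10) → (211.36,69.88) → (208.23,51.48) → (193.01,40.67) → (174.61,43.80) → (163.80,59.02) → (166.93,77.42). Closed: final G1 returns to the first vertex.

; LightBurn 1.7.01
; GRBL device profile, absolute coords
G21
G90
G0 X72.22 Y15.05
M3 S222
G01 X7.84 Y46.00 F3243
G01 X106.70 Y49.06
G0 X166.93 Y77.42
M3 S222
G01 X182.15 Y88.23 F3243
G01 X200.55 Y85.10
G01 X211.36 Y69.88
G01 X208.23 Y51.48
G01 X193.01 Y40.67
G01 X174.61 Y43.80
G01 X163.80 Y59.02
G01 X166.93 Y77.42
M5
G0 X0.00 Y0.00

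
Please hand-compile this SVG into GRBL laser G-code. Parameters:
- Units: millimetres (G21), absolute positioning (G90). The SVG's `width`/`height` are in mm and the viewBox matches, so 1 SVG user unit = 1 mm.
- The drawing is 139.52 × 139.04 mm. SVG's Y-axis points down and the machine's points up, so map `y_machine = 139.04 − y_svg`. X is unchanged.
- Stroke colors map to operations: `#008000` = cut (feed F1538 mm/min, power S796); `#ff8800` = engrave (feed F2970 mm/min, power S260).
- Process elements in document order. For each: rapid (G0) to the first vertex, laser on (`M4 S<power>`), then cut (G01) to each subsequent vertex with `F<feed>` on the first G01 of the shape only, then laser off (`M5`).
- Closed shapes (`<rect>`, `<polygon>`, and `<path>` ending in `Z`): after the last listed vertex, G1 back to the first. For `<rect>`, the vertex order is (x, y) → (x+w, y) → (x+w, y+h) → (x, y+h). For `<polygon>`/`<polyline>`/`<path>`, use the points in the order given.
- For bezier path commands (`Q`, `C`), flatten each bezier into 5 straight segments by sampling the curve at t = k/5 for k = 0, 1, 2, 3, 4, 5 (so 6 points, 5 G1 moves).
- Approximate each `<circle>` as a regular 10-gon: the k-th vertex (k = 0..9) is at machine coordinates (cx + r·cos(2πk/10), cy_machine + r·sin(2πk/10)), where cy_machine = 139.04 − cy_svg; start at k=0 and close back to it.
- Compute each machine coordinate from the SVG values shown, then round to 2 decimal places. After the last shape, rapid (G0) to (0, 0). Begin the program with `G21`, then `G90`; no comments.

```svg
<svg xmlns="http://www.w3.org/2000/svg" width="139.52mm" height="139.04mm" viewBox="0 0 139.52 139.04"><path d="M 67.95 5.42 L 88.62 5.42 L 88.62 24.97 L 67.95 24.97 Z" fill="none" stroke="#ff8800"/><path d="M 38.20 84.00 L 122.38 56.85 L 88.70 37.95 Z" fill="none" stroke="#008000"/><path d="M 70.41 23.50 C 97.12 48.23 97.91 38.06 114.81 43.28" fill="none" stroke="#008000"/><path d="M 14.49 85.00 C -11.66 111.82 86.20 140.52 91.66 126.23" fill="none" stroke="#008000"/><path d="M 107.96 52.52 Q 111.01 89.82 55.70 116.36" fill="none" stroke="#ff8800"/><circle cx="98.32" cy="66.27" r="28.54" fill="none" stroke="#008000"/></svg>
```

G21
G90
G0 X67.95 Y133.62
M4 S260
G01 X88.62 Y133.62 F2970
G01 X88.62 Y114.07
G01 X67.95 Y114.07
G01 X67.95 Y133.62
M5
G0 X38.20 Y55.04
M4 S796
G01 X122.38 Y82.19 F1538
G01 X88.70 Y101.09
G01 X38.20 Y55.04
M5
G0 X70.41 Y115.54
M4 S796
G01 X83.66 Y104.49 F1538
G01 X92.71 Y99.40
G01 X99.57 Y97.86
G01 X106.27 Y97.45
G01 X114.81 Y95.76
M5
G0 X14.49 Y54.04
M4 S796
G01 X11.95 Y38.08 F1538
G01 X28.78 Y23.83
G01 X54.61 Y13.43
G01 X79.03 Y9.04
G01 X91.66 Y12.81
M5
G0 X107.96 Y86.52
M4 S260
G01 X106.85 Y72.03 F2970
G01 X101.06 Y58.40
G01 X90.61 Y45.63
G01 X75.49 Y33.73
G01 X55.70 Y22.68
M5
G0 X126.86 Y72.77
M4 S796
G01 X121.41 Y89.55 F1538
G01 X107.14 Y99.91
G01 X89.50 Y99.91
G01 X75.23 Y89.55
G01 X69.78 Y72.77
G01 X75.23 Y55.99
G01 X89.50 Y45.63
G01 X107.14 Y45.63
G01 X121.41 Y55.99
G01 X126.86 Y72.77
M5
G0 X0.00 Y0.00

1 u = 1 mm; y_m = 139.04 − y.

[1] `<path>` rectangle, #ff8800→engrave S260 F2970: (67.95,133.62) → (88.62,133.62) → (88.62,114.07) → (67.95,114.07) → (67.95,133.62) (closed)

[2] `<path>` closed polygon, #008000→cut S796 F1538: (38.20,55.04) → (122.38,82.19) → (88.70,101.09) → (38.20,55.04) (closed)

[3] `<path>` cubic bezier, #008000→cut S796 F1538: (70.41,115.54) → (83.66,104.49) → (92.71,99.40) → (99.57,97.86) → (106.27,97.45) → (114.81,95.76)

[4] `<path>` cubic bezier, #008000→cut S796 F1538: (14.49,54.04) → (11.95,38.08) → (28.78,23.83) → (54.61,13.43) → (79.03,9.04) → (91.66,12.81)

[5] `<path>` quadratic bezier, #ff8800→engrave S260 F2970: (107.96,86.52) → (106.85,72.03) → (101.06,58.40) → (90.61,45.63) → (75.49,33.73) → (55.70,22.68)

[6] `<circle>` circle, #008000→cut S796 F1538: (126.86,72.77) → (121.41,89.55) → (107.14,99.91) → (89.50,99.91) → (75.23,89.55) → (69.78,72.77) → (75.23,55.99) → (89.50,45.63) → (107.14,45.63) → (121.41,55.99) → (126.86,72.77) (closed)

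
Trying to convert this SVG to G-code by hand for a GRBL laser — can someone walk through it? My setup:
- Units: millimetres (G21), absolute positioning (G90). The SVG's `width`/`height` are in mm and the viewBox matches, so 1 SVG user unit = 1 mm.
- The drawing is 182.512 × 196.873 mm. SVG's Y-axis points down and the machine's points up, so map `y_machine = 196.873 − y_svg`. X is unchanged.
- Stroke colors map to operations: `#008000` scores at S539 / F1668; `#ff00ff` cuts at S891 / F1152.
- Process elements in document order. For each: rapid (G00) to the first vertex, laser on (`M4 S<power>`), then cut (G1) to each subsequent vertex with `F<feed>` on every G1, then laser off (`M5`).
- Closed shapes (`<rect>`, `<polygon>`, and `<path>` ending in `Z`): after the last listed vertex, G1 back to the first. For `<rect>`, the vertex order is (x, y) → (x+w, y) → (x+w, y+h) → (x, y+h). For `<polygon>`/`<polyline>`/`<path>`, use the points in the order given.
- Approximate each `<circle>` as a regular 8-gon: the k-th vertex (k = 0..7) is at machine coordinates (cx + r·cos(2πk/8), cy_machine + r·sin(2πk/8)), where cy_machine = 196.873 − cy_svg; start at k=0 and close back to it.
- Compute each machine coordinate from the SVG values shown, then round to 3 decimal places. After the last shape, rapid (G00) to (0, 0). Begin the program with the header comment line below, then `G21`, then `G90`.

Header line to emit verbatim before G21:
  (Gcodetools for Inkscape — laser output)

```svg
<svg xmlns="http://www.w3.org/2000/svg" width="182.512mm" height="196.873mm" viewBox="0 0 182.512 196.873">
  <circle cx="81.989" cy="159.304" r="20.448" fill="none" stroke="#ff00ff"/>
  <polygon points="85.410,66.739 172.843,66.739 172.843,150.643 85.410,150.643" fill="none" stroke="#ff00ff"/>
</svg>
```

(Gcodetools for Inkscape — laser output)
G21
G90
G00 X102.437 Y37.569
M4 S891
G1 X96.448 Y52.028 F1152
G1 X81.989 Y58.017 F1152
G1 X67.530 Y52.028 F1152
G1 X61.541 Y37.569 F1152
G1 X67.530 Y23.110 F1152
G1 X81.989 Y17.121 F1152
G1 X96.448 Y23.110 F1152
G1 X102.437 Y37.569 F1152
M5
G00 X85.410 Y130.134
M4 S891
G1 X172.843 Y130.134 F1152
G1 X172.843 Y46.230 F1152
G1 X85.410 Y46.230 F1152
G1 X85.410 Y130.134 F1152
M5
G00 X0.000 Y0.000

Since the viewBox matches the mm dimensions, user units are millimetres directly. The only transform is the Y-flip y_m = 196.873 − y_svg.

Shape 1 is a circle drawn with `<circle>`. Its stroke #ff00ff means cut at S891, F1152. After flipping Y the toolpath is (102.437,37.569) → (96.448,52.028) → (81.989,58.017) → (67.530,52.028) → (61.541,37.569) → (67.530,23.110) → (81.989,17.121) → (96.448,23.110) → (102.437,37.569), returning to the start.

Shape 2 is a rectangle drawn with `<polygon>`. Its stroke #ff00ff means cut at S891, F1152. After flipping Y the toolpath is (85.410,130.134) → (172.843,130.134) → (172.843,46.230) → (85.410,46.230) → (85.410,130.134), returning to the start.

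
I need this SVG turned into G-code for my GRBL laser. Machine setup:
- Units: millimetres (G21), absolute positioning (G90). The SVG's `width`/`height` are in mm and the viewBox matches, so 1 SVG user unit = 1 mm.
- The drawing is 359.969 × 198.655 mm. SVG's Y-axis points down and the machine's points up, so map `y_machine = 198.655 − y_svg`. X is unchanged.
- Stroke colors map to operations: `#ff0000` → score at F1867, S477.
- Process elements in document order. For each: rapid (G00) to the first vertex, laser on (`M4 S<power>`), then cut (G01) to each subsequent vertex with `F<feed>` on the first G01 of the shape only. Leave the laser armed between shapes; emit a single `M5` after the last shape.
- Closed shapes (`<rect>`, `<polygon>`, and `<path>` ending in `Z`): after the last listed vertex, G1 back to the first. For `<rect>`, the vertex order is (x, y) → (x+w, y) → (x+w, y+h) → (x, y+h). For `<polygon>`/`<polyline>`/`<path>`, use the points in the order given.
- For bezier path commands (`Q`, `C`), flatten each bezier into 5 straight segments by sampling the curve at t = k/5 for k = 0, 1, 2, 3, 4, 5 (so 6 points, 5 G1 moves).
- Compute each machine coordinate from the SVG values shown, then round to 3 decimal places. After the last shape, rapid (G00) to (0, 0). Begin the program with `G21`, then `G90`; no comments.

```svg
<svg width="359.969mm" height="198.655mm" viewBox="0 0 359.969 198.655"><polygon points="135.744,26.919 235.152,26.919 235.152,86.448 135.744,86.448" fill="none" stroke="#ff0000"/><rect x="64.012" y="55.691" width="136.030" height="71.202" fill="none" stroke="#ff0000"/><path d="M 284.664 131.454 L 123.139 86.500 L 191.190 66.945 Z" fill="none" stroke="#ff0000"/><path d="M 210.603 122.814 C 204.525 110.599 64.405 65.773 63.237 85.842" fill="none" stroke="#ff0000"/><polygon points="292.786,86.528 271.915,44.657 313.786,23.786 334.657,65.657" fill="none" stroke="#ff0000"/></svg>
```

1 u = 1 mm; y_m = 198.655 − y.

[1] `<polygon>` rectangle, #ff0000→score S477 F1867: (135.744,171.736) → (235.152,171.736) → (235.152,112.207) → (135.744,112.207) → (135.744,171.736) (closed)

[2] `<rect>` rectangle, #ff0000→score S477 F1867: (64.012,142.964) → (200.042,142.964) → (200.042,71.762) → (64.012,71.762) → (64.012,142.964) (closed)

[3] `<path>` closed polygon, #ff0000→score S477 F1867: (284.664,67.201) → (123.139,112.155) → (191.190,131.710) → (284.664,67.201) (closed)

[4] `<path>` cubic bezier, #ff0000→score S477 F1867: (210.603,75.841) → (193.055,86.303) → (156.441,99.912) → (113.864,111.987) → (78.428,117.847) → (63.237,112.813)

[5] `<polygon>` regular polygon, #ff0000→score S477 F1867: (292.786,112.127) → (271.915,153.998) → (313.786,174.869) → (334.657,132.998) → (292.786,112.127) (closed)

G21
G90
G00 X135.744 Y171.736
M4 S477
G01 X235.152 Y171.736 F1867
G01 X235.152 Y112.207
G01 X135.744 Y112.207
G01 X135.744 Y171.736
G00 X64.012 Y142.964
M4 S477
G01 X200.042 Y142.964 F1867
G01 X200.042 Y71.762
G01 X64.012 Y71.762
G01 X64.012 Y142.964
G00 X284.664 Y67.201
M4 S477
G01 X123.139 Y112.155 F1867
G01 X191.190 Y131.710
G01 X284.664 Y67.201
G00 X210.603 Y75.841
M4 S477
G01 X193.055 Y86.303 F1867
G01 X156.441 Y99.912
G01 X113.864 Y111.987
G01 X78.428 Y117.847
G01 X63.237 Y112.813
G00 X292.786 Y112.127
M4 S477
G01 X271.915 Y153.998 F1867
G01 X313.786 Y174.869
G01 X334.657 Y132.998
G01 X292.786 Y112.127
M5
G00 X0.000 Y0.000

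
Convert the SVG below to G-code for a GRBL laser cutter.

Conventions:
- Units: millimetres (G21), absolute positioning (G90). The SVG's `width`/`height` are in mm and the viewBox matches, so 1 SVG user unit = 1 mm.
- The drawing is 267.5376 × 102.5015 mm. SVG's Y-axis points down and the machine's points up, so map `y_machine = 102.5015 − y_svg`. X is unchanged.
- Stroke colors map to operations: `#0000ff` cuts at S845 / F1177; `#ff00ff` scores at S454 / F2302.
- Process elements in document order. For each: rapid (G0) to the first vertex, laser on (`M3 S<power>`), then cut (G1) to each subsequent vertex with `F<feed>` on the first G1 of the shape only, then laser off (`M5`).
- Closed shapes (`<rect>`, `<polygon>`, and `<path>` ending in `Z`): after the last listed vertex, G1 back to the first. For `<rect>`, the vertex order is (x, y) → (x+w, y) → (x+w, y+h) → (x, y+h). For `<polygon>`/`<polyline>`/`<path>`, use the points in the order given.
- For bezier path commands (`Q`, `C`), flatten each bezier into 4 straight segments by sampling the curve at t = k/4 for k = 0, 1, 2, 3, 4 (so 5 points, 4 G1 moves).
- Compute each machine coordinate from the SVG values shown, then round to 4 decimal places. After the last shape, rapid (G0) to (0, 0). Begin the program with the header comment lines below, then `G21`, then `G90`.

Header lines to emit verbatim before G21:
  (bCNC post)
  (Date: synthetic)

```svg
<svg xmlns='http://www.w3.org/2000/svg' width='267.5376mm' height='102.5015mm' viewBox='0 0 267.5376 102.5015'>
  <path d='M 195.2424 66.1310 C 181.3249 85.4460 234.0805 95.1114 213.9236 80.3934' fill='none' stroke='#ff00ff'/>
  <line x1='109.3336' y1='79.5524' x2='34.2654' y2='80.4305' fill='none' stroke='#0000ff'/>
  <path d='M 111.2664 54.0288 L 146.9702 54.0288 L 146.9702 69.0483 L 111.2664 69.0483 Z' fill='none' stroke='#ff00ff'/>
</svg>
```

viewBox `0 0 267.5376 102.5015` with mm width/height → 1 unit = 1 mm. Flip: y_m = 102.5015 − y_svg.

**Shape 1** — `<path>` cubic bezier, stroke `#ff00ff` → score (S454, F2302). Control points (SVG): P0=(195.2424,66.1310), P1=(181.3249,85.4460), P2=(234.0805,95.1114), P3=(213.9236,80.3934); sampled at t=k/4. Machine vertices: (195.2424,36.3705) → (195.1245,23.9238) → (206.9228,16.4769) → (217.5512,15.4113) → (213.9236,22.1081). Open path.

**Shape 2** — `<line>` line segment, stroke `#0000ff` → cut (S845, F1177). Machine vertices: (109.3336,22.9491) → (34.2654,22.0710). Open path.

**Shape 3** — `<path>` rectangle, stroke `#ff00ff` → score (S454, F2302). Machine vertices: (111.2664,48.4727) → (146.9702,48.4727) → (146.9702,33.4532) → (111.2664,33.4532) → (111.2664,48.4727). Closed: final G1 returns to the first vertex.

(bCNC post)
(Date: synthetic)
G21
G90
G0 X195.2424 Y36.3705
M3 S454
G1 X195.1245 Y23.9238 F2302
G1 X206.9228 Y16.4769
G1 X217.5512 Y15.4113
G1 X213.9236 Y22.1081
M5
G0 X109.3336 Y22.9491
M3 S845
G1 X34.2654 Y22.0710 F1177
M5
G0 X111.2664 Y48.4727
M3 S454
G1 X146.9702 Y48.4727 F2302
G1 X146.9702 Y33.4532
G1 X111.2664 Y33.4532
G1 X111.2664 Y48.4727
M5
G0 X0.0000 Y0.0000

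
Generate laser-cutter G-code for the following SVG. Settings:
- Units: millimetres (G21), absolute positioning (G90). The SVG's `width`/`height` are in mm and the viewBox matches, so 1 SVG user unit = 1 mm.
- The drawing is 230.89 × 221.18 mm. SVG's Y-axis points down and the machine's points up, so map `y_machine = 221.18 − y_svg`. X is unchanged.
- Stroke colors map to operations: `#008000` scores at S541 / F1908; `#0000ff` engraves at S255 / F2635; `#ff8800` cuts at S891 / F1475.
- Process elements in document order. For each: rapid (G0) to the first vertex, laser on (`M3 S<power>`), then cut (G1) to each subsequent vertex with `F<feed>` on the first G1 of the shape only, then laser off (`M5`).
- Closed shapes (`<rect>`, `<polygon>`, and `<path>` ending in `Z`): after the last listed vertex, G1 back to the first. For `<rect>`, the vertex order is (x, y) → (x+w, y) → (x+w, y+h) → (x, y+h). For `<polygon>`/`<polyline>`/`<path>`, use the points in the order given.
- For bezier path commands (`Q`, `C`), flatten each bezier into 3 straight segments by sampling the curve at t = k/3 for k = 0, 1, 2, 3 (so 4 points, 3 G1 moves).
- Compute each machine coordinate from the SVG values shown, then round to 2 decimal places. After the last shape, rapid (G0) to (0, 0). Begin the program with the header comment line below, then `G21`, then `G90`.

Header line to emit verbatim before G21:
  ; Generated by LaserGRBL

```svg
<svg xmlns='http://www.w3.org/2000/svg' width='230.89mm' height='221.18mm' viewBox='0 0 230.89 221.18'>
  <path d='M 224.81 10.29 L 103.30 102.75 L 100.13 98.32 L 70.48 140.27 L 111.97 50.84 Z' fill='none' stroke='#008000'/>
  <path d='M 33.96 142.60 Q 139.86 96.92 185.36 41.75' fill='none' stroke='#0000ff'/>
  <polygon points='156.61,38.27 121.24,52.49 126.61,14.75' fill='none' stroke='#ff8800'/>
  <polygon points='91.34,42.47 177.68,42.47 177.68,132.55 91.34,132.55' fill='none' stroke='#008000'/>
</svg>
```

; Generated by LaserGRBL
G21
G90
G0 X224.81 Y210.89
M3 S541
G1 X103.30 Y118.43 F1908
G1 X100.13 Y122.86
G1 X70.48 Y80.91
G1 X111.97 Y170.34
G1 X224.81 Y210.89
M5
G0 X33.96 Y78.58
M3 S255
G1 X97.85 Y110.09 F2635
G1 X148.32 Y143.70
G1 X185.36 Y179.43
M5
G0 X156.61 Y182.91
M3 S891
G1 X121.24 Y168.69 F1475
G1 X126.61 Y206.43
G1 X156.61 Y182.91
M5
G0 X91.34 Y178.71
M3 S541
G1 X177.68 Y178.71 F1908
G1 X177.68 Y88.63
G1 X91.34 Y88.63
G1 X91.34 Y178.71
M5
G0 X0.00 Y0.00

Since the viewBox matches the mm dimensions, user units are millimetres directly. The only transform is the Y-flip y_m = 221.18 − y_svg.

Shape 1 is a closed polygon drawn with `<path>`. Its stroke #008000 means score at S541, F1908. After flipping Y the toolpath is (224.81,210.89) → (103.30,118.43) → (100.13,122.86) → (70.48,80.91) → (111.97,170.34) → (224.81,210.89), returning to the start.

Shape 2 is a quadratic bezier drawn with `<path>`. Its stroke #0000ff means engrave at S255, F2635. After flipping Y the toolpath is (33.96,78.58) → (97.85,110.09) → (148.32,143.70) → (185.36,179.43).

Shape 3 is a regular polygon drawn with `<polygon>`. Its stroke #ff8800 means cut at S891, F1475. After flipping Y the toolpath is (156.61,182.91) → (121.24,168.69) → (126.61,206.43) → (156.61,182.91), returning to the start.

Shape 4 is a rectangle drawn with `<polygon>`. Its stroke #008000 means score at S541, F1908. After flipping Y the toolpath is (91.34,178.71) → (177.68,178.71) → (177.68,88.63) → (91.34,88.63) → (91.34,178.71), returning to the start.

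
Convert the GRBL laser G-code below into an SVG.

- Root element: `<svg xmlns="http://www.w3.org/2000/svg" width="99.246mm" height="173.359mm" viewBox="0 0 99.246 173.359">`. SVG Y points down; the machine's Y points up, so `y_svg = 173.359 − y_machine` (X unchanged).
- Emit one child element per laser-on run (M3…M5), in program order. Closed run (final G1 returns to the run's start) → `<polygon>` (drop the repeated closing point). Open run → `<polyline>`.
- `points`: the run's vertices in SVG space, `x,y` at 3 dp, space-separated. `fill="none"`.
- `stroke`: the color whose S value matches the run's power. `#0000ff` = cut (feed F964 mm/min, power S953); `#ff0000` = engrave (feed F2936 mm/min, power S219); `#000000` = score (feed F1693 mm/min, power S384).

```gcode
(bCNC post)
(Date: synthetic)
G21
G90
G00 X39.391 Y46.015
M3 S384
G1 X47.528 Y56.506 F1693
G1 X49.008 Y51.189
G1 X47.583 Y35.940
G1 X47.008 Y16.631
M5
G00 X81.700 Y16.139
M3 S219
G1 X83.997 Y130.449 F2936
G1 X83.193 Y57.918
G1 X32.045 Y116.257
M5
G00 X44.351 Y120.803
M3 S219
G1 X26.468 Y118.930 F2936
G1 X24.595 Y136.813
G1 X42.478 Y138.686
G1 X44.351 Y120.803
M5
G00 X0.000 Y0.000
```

y_svg = 173.359 − y_m.

[1] S384→`#000000` (score); open run; points: 39.391,127.344 47.528,116.853 49.008,122.170 47.583,137.419 47.008,156.728

[2] S219→`#ff0000` (engrave); open run; points: 81.700,157.220 83.997,42.910 83.193,115.441 32.045,57.102

[3] S219→`#ff0000` (engrave); closed run; points: 44.351,52.556 26.468,54.429 24.595,36.546 42.478,34.673

<svg xmlns="http://www.w3.org/2000/svg" width="99.246mm" height="173.359mm" viewBox="0 0 99.246 173.359">
  <polyline points="39.391,127.344 47.528,116.853 49.008,122.170 47.583,137.419 47.008,156.728" fill="none" stroke="#000000"/>
  <polyline points="81.700,157.220 83.997,42.910 83.193,115.441 32.045,57.102" fill="none" stroke="#ff0000"/>
  <polygon points="44.351,52.556 26.468,54.429 24.595,36.546 42.478,34.673" fill="none" stroke="#ff0000"/>
</svg>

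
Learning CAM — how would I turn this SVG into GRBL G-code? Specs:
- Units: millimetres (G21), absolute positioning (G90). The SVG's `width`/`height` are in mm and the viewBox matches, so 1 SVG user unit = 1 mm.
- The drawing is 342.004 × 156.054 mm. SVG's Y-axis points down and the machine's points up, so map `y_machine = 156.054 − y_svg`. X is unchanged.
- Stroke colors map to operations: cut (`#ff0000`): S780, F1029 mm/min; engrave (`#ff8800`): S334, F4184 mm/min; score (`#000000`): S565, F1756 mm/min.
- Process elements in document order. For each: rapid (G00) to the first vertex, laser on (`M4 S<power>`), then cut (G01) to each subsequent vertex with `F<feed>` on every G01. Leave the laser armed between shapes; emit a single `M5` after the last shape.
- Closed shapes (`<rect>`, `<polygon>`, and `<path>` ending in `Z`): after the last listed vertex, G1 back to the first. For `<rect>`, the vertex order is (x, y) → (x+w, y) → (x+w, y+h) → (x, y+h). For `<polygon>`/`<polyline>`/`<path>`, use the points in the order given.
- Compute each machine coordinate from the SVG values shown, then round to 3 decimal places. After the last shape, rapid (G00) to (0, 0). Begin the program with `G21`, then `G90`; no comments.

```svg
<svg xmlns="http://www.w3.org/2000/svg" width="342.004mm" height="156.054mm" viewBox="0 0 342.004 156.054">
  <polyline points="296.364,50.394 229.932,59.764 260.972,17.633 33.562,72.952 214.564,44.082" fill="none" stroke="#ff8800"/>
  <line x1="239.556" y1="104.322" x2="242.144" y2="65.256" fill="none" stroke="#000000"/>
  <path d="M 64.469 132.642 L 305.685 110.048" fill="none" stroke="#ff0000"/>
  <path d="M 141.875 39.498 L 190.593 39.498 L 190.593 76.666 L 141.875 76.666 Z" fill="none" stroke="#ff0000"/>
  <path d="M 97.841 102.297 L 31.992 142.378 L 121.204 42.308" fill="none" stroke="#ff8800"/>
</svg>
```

viewBox `0 0 342.004 156.054` with mm width/height → 1 unit = 1 mm. Flip: y_m = 156.054 − y_svg.

**Shape 1** — `<polyline>` open polyline, stroke `#ff8800` → engrave (S334, F4184). Machine vertices: (296.364,105.660) → (229.932,96.290) → (260.972,138.421) → (33.562,83.102) → (214.564,111.972). Open path.

**Shape 2** — `<line>` line segment, stroke `#000000` → score (S565, F1756). Machine vertices: (239.556,51.732) → (242.144,90.798). Open path.

**Shape 3** — `<path>` line segment, stroke `#ff0000` → cut (S780, F1029). Machine vertices: (64.469,23.412) → (305.685,46.006). Open path.

**Shape 4** — `<path>` rectangle, stroke `#ff0000` → cut (S780, F1029). Machine vertices: (141.875,116.556) → (190.593,116.556) → (190.593,79.388) → (141.875,79.388) → (141.875,116.556). Closed: final G1 returns to the first vertex.

**Shape 5** — `<path>` open polyline, stroke `#ff8800` → engrave (S334, F4184). Machine vertices: (97.841,53.757) → (31.992,13.676) → (121.204,113.746). Open path.

G21
G90
G00 X296.364 Y105.660
M4 S334
G01 X229.932 Y96.290 F4184
G01 X260.972 Y138.421 F4184
G01 X33.562 Y83.102 F4184
G01 X214.564 Y111.972 F4184
G00 X239.556 Y51.732
M4 S565
G01 X242.144 Y90.798 F1756
G00 X64.469 Y23.412
M4 S780
G01 X305.685 Y46.006 F1029
G00 X141.875 Y116.556
M4 S780
G01 X190.593 Y116.556 F1029
G01 X190.593 Y79.388 F1029
G01 X141.875 Y79.388 F1029
G01 X141.875 Y116.556 F1029
G00 X97.841 Y53.757
M4 S334
G01 X31.992 Y13.676 F4184
G01 X121.204 Y113.746 F4184
M5
G00 X0.000 Y0.000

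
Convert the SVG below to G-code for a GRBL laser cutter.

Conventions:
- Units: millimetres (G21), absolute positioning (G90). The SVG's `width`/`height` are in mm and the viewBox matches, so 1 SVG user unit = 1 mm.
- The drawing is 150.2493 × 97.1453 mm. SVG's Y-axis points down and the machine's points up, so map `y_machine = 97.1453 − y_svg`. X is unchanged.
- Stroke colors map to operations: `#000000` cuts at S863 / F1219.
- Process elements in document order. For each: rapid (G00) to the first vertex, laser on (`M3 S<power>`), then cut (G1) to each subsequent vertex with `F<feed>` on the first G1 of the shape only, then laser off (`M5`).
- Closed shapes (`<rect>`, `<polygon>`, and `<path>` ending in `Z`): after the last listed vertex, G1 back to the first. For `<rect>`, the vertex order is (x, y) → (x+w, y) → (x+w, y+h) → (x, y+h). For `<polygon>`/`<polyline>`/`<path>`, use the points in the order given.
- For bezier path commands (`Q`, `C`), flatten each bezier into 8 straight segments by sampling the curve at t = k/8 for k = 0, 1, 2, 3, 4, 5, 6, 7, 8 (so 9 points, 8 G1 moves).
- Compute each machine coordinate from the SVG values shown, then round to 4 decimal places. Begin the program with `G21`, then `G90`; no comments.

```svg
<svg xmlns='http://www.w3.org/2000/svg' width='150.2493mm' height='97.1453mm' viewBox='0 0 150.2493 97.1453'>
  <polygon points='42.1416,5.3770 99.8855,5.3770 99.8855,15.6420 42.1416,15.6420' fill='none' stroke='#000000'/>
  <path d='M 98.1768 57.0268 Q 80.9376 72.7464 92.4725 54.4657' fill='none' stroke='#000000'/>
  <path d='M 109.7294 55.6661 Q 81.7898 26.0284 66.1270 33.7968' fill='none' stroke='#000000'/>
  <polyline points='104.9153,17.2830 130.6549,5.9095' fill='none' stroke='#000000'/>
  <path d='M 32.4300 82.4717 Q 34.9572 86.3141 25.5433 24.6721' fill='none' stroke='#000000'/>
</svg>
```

G21
G90
G00 X42.1416 Y91.7683
M3 S863
G1 X99.8855 Y91.7683 F1219
G1 X99.8855 Y81.5033
G1 X42.1416 Y81.5033
G1 X42.1416 Y91.7683
M5
G00 X98.1768 Y40.1185
M3 S863
G1 X94.3166 Y36.7199 F1219
G1 X91.3556 Y34.3837
G1 X89.2938 Y33.1101
G1 X88.1311 Y32.8990
G1 X87.8677 Y33.7504
G1 X88.5034 Y35.6643
G1 X90.0384 Y38.6407
G1 X92.4725 Y42.6796
M5
G00 X109.7294 Y41.4792
M3 S863
G1 X102.9363 Y48.3042 F1219
G1 X96.5269 Y53.9602
G1 X90.5011 Y58.4472
G1 X84.8590 Y61.7654
G1 X79.6005 Y63.9146
G1 X74.7257 Y64.8948
G1 X70.2345 Y64.7061
G1 X66.1270 Y63.3485
M5
G00 X104.9153 Y79.8623
M3 S863
G1 X130.6549 Y91.2358 F1219
M5
G00 X32.4300 Y14.6736
M3 S863
G1 X32.8752 Y14.7362 F1219
G1 X32.9473 Y16.8452
G1 X32.6462 Y21.0005
G1 X31.9719 Y27.2023
G1 X30.9245 Y35.4504
G1 X29.5039 Y45.7450
G1 X27.7102 Y58.0859
G1 X25.5433 Y72.4732
M5

viewBox `0 0 150.2493 97.1453` with mm width/height → 1 unit = 1 mm. Flip: y_m = 97.1453 − y_svg.

**Shape 1** — `<polygon>` rectangle, stroke `#000000` → cut (S863, F1219). Machine vertices: (42.1416,91.7683) → (99.8855,91.7683) → (99.8855,81.5033) → (42.1416,81.5033) → (42.1416,91.7683). Closed: final G1 returns to the first vertex.

**Shape 2** — `<path>` quadratic bezier, stroke `#000000` → cut (S863, F1219). Control points (SVG): P0=(98.1768,57.0268), P1=(80.9376,72.7464), P2=(92.4725,54.4657); sampled at t=k/8. Machine vertices: (98.1768,40.1185) → (94.3166,36.7199) → (91.3556,34.3837) → (89.2938,33.1101) → (88.1311,32.8990) → (87.8677,33.7504) → (88.5034,35.6643) → (90.0384,38.6407) → (92.4725,42.6796). Open path.

**Shape 3** — `<path>` quadratic bezier, stroke `#000000` → cut (S863, F1219). Control points (SVG): P0=(109.7294,55.6661), P1=(81.7898,26.0284), P2=(66.1270,33.7968); sampled at t=k/8. Machine vertices: (109.7294,41.4792) → (102.9363,48.3042) → (96.5269,53.9602) → (90.5011,58.4472) → (84.8590,61.7654) → (79.6005,63.9146) → (74.7257,64.8948) → (70.2345,64.7061) → (66.1270,63.3485). Open path.

**Shape 4** — `<polyline>` line segment, stroke `#000000` → cut (S863, F1219). Machine vertices: (104.9153,79.8623) → (130.6549,91.2358). Open path.

**Shape 5** — `<path>` quadratic bezier, stroke `#000000` → cut (S863, F1219). Control points (SVG): P0=(32.4300,82.4717), P1=(34.9572,86.3141), P2=(25.5433,24.6721); sampled at t=k/8. Machine vertices: (32.4300,14.6736) → (32.8752,14.7362) → (32.9473,16.8452) → (32.6462,21.0005) → (31.9719,27.2023) → (30.9245,35.4504) → (29.5039,45.7450) → (27.7102,58.0859) → (25.5433,72.4732). Open path.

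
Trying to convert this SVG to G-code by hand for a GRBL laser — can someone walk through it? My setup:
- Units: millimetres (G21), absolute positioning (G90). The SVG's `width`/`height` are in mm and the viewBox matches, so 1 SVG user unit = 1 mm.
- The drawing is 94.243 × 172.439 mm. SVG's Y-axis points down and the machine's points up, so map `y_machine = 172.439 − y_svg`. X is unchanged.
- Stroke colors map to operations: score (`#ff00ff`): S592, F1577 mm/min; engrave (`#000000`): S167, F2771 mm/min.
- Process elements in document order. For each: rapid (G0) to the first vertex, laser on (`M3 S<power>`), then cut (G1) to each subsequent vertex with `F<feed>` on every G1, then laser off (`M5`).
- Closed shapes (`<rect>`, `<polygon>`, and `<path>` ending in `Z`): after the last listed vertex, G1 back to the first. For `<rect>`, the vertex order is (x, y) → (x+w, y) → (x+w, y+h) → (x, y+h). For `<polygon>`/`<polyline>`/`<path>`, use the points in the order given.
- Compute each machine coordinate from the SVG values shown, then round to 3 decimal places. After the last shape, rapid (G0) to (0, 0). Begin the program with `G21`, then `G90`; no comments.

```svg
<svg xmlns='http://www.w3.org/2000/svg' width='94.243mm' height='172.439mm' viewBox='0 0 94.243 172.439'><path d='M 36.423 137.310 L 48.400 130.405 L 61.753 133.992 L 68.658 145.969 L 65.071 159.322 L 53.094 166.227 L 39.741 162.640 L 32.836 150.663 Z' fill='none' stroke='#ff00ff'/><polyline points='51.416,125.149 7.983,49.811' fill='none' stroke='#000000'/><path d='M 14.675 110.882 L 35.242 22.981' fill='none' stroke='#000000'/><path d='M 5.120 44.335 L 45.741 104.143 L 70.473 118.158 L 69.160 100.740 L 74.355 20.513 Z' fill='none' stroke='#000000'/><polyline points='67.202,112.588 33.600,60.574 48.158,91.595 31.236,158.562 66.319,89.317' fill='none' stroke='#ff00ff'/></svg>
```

G21
G90
G0 X36.423 Y35.129
M3 S592
G1 X48.400 Y42.034 F1577
G1 X61.753 Y38.447 F1577
G1 X68.658 Y26.470 F1577
G1 X65.071 Y13.117 F1577
G1 X53.094 Y6.212 F1577
G1 X39.741 Y9.799 F1577
G1 X32.836 Y21.776 F1577
G1 X36.423 Y35.129 F1577
M5
G0 X51.416 Y47.290
M3 S167
G1 X7.983 Y122.628 F2771
M5
G0 X14.675 Y61.557
M3 S167
G1 X35.242 Y149.458 F2771
M5
G0 X5.120 Y128.104
M3 S167
G1 X45.741 Y68.296 F2771
G1 X70.473 Y54.281 F2771
G1 X69.160 Y71.699 F2771
G1 X74.355 Y151.926 F2771
G1 X5.120 Y128.104 F2771
M5
G0 X67.202 Y59.851
M3 S592
G1 X33.600 Y111.865 F1577
G1 X48.158 Y80.844 F1577
G1 X31.236 Y13.877 F1577
G1 X66.319 Y83.122 F1577
M5
G0 X0.000 Y0.000

1 u = 1 mm; y_m = 172.439 − y.

[1] `<path>` regular polygon, #ff00ff→score S592 F1577: (36.423,35.129) → (48.400,42.034) → (61.753,38.447) → (68.658,26.470) → (65.071,13.117) → (53.094,6.212) → (39.741,9.799) → (32.836,21.776) → (36.423,35.129) (closed)

[2] `<polyline>` line segment, #000000→engrave S167 F2771: (51.416,47.290) → (7.983,122.628)

[3] `<path>` line segment, #000000→engrave S167 F2771: (14.675,61.557) → (35.242,149.458)

[4] `<path>` closed polygon, #000000→engrave S167 F2771: (5.120,128.104) → (45.741,68.296) → (70.473,54.281) → (69.160,71.699) → (74.355,151.926) → (5.120,128.104) (closed)

[5] `<polyline>` open polyline, #ff00ff→score S592 F1577: (67.202,59.851) → (33.600,111.865) → (48.158,80.844) → (31.236,13.877) → (66.319,83.122)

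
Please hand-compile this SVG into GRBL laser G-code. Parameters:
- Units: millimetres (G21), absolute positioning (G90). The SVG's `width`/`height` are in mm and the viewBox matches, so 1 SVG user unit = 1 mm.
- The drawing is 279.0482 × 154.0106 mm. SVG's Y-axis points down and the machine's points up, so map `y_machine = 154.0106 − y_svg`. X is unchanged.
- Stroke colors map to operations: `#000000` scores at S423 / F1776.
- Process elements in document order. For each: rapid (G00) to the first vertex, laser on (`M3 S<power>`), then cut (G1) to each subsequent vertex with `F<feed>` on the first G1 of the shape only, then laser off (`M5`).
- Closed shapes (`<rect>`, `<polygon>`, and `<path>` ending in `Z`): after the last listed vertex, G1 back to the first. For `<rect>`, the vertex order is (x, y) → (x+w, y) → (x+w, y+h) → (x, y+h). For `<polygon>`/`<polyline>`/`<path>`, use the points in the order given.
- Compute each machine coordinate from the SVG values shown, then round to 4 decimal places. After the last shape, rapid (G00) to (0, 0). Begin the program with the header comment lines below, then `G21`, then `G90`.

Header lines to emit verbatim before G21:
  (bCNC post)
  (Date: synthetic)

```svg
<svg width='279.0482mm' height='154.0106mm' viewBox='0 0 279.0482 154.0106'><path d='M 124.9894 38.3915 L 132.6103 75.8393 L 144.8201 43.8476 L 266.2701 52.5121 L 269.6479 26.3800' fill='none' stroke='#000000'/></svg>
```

(bCNC post)
(Date: synthetic)
G21
G90
G00 X124.9894 Y115.6191
M3 S423
G1 X132.6103 Y78.1713 F1776
G1 X144.8201 Y110.1630
G1 X266.2701 Y101.4985
G1 X269.6479 Y127.6306
M5
G00 X0.0000 Y0.0000

Since the viewBox matches the mm dimensions, user units are millimetres directly. The only transform is the Y-flip y_m = 154.0106 − y_svg.

Shape 1 is a open polyline drawn with `<path>`. Its stroke #000000 means score at S423, F1776. After flipping Y the toolpath is (124.9894,115.6191) → (132.6103,78.1713) → (144.8201,110.1630) → (266.2701,101.4985) → (269.6479,127.6306).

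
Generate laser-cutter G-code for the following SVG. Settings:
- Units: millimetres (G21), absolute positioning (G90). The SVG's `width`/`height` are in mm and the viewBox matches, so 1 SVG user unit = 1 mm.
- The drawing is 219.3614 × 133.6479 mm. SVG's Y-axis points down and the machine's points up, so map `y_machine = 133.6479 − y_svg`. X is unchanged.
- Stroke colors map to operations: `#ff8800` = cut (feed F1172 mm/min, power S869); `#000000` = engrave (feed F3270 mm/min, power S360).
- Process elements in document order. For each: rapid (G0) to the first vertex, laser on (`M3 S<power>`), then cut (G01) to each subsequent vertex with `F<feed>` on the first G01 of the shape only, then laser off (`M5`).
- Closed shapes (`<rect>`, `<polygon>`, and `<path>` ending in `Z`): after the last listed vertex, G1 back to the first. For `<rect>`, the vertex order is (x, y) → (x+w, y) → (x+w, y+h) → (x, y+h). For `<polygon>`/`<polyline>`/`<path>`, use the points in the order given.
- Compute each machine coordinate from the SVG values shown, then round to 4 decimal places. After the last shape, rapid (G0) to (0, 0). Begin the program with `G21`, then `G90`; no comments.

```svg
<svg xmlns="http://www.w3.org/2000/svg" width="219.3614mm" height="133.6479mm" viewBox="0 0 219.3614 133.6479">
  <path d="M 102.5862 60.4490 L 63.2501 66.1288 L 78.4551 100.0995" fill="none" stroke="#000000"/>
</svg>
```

G21
G90
G0 X102.5862 Y73.1989
M3 S360
G01 X63.2501 Y67.5191 F3270
G01 X78.4551 Y33.5484
M5
G0 X0.0000 Y0.0000

viewBox `0 0 219.3614 133.6479` with mm width/height → 1 unit = 1 mm. Flip: y_m = 133.6479 − y_svg.

**Shape 1** — `<path>` open polyline, stroke `#000000` → engrave (S360, F3270). Machine vertices: (102.5862,73.1989) → (63.2501,67.5191) → (78.4551,33.5484). Open path.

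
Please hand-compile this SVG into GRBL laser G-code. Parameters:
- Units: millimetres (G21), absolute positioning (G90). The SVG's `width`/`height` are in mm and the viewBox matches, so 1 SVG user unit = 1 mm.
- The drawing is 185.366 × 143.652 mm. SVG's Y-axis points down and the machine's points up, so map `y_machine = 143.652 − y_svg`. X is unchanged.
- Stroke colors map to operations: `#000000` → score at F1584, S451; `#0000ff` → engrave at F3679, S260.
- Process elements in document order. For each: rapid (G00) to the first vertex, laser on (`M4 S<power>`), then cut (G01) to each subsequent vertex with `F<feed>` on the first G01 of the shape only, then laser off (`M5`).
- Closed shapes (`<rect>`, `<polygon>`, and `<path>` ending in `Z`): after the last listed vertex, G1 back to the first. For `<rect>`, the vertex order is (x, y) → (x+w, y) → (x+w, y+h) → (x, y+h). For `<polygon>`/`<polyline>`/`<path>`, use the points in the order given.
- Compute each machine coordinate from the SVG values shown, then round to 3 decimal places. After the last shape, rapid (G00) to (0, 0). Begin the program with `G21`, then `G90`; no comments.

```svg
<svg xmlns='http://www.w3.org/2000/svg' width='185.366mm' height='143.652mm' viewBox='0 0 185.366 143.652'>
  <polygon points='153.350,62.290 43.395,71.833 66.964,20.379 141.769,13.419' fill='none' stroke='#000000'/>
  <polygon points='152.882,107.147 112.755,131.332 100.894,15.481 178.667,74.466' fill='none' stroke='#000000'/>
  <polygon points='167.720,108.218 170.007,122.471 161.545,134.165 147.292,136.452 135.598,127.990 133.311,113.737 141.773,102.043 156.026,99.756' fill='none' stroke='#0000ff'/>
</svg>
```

Since the viewBox matches the mm dimensions, user units are millimetres directly. The only transform is the Y-flip y_m = 143.652 − y_svg.

Shape 1 is a closed polygon drawn with `<polygon>`. Its stroke #000000 means score at S451, F1584. After flipping Y the toolpath is (153.350,81.362) → (43.395,71.819) → (66.964,123.273) → (141.769,130.233) → (153.350,81.362), returning to the start.

Shape 2 is a closed polygon drawn with `<polygon>`. Its stroke #000000 means score at S451, F1584. After flipping Y the toolpath is (152.882,36.505) → (112.755,12.320) → (100.894,128.171) → (178.667,69.186) → (152.882,36.505), returning to the start.

Shape 3 is a regular polygon drawn with `<polygon>`. Its stroke #0000ff means engrave at S260, F3679. After flipping Y the toolpath is (167.720,35.434) → (170.007,21.181) → (161.545,9.487) → (147.292,7.200) → (135.598,15.662) → (133.311,29.915) → (141.773,41.609) → (156.026,43.896) → (167.720,35.434), returning to the start.

G21
G90
G00 X153.350 Y81.362
M4 S451
G01 X43.395 Y71.819 F1584
G01 X66.964 Y123.273
G01 X141.769 Y130.233
G01 X153.350 Y81.362
M5
G00 X152.882 Y36.505
M4 S451
G01 X112.755 Y12.320 F1584
G01 X100.894 Y128.171
G01 X178.667 Y69.186
G01 X152.882 Y36.505
M5
G00 X167.720 Y35.434
M4 S260
G01 X170.007 Y21.181 F3679
G01 X161.545 Y9.487
G01 X147.292 Y7.200
G01 X135.598 Y15.662
G01 X133.311 Y29.915
G01 X141.773 Y41.609
G01 X156.026 Y43.896
G01 X167.720 Y35.434
M5
G00 X0.000 Y0.000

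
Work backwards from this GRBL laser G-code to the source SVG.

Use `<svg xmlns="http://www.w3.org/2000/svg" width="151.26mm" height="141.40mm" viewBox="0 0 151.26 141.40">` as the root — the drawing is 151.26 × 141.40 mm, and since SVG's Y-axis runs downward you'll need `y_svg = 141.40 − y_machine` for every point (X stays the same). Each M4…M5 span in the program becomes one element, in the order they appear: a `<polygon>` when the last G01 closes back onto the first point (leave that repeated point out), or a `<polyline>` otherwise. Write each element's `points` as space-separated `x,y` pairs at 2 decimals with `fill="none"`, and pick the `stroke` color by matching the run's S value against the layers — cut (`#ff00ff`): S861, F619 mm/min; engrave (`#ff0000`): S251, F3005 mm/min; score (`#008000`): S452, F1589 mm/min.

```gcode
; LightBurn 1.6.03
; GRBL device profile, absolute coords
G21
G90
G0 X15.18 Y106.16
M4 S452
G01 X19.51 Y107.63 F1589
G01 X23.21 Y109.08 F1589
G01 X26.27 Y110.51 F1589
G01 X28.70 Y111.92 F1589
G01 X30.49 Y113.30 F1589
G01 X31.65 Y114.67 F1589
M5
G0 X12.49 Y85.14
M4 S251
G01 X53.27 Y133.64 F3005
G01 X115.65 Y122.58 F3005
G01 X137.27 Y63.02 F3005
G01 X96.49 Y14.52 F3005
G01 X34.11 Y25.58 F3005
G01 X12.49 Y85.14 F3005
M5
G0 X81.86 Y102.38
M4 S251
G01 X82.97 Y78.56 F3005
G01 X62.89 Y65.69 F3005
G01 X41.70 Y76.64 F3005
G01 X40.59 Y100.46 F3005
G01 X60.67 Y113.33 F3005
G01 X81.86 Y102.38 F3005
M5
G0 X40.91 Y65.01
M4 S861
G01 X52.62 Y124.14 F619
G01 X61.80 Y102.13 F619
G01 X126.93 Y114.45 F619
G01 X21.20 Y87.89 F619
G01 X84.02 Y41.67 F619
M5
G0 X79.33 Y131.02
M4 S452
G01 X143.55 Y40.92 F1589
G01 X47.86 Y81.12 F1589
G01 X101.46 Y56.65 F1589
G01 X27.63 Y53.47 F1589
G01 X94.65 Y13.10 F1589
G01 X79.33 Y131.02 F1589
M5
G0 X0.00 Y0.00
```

<svg xmlns="http://www.w3.org/2000/svg" width="151.26mm" height="141.40mm" viewBox="0 0 151.26 141.40">
  <polyline points="15.18,35.24 19.51,33.77 23.21,32.32 26.27,30.89 28.70,29.48 30.49,28.10 31.65,26.73" fill="none" stroke="#008000"/>
  <polygon points="12.49,56.26 53.27,7.76 115.65,18.82 137.27,78.38 96.49,126.88 34.11,115.82" fill="none" stroke="#ff0000"/>
  <polygon points="81.86,39.02 82.97,62.84 62.89,75.71 41.70,64.76 40.59,40.94 60.67,28.07" fill="none" stroke="#ff0000"/>
  <polyline points="40.91,76.39 52.62,17.26 61.80,39.27 126.93,26.95 21.20,53.51 84.02,99.73" fill="none" stroke="#ff00ff"/>
  <polygon points="79.33,10.38 143.55,100.48 47.86,60.28 101.46,84.75 27.63,87.93 94.65,128.30" fill="none" stroke="#008000"/>
</svg>

y_svg = 141.40 − y_m.

[1] S452→`#008000` (score); open run; points: 15.18,35.24 19.51,33.77 23.21,32.32 26.27,30.89 28.70,29.48 30.49,28.10 31.65,26.73

[2] S251→`#ff0000` (engrave); closed run; points: 12.49,56.26 53.27,7.76 115.65,18.82 137.27,78.38 96.49,126.88 34.11,115.82

[3] S251→`#ff0000` (engrave); closed run; points: 81.86,39.02 82.97,62.84 62.89,75.71 41.70,64.76 40.59,40.94 60.67,28.07

[4] S861→`#ff00ff` (cut); open run; points: 40.91,76.39 52.62,17.26 61.80,39.27 126.93,26.95 21.20,53.51 84.02,99.73

[5] S452→`#008000` (score); closed run; points: 79.33,10.38 143.55,100.48 47.86,60.28 101.46,84.75 27.63,87.93 94.65,128.30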